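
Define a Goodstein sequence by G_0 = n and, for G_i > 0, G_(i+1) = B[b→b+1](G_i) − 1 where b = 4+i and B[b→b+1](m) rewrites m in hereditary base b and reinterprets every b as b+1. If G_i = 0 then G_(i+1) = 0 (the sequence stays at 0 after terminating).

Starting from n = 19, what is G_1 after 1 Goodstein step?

base 4: 19 = 4^2 + 3; at 5: 5^2 + 3 = 28; next = 27
base 5: 27 = 5^2 + 2; at 6: 6^2 + 2 = 38; next = 37

27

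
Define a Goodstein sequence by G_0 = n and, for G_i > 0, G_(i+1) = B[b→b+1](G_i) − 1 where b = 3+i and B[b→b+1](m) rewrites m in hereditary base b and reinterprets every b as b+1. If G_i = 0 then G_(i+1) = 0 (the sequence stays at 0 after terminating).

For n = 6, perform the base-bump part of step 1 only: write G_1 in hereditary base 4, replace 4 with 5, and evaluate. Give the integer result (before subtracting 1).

8

(0) 6|_3 = 2·3 ↦ 2·4|_4 = 8 ⇒ 7
(1) 7|_4 = 4 + 3 ↦ 5 + 3|_5 = 8 ⇒ 7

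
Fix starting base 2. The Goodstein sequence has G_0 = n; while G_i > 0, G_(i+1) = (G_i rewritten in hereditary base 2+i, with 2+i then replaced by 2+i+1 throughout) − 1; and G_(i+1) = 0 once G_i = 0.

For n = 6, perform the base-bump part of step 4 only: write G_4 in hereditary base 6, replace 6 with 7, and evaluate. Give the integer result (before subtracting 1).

base 2: 6 = 2^2 + 2; at 3: 3^3 + 3 = 30; next = 29
base 3: 29 = 3^3 + 2; at 4: 4^4 + 2 = 258; next = 257
base 4: 257 = 4^4 + 1; at 5: 5^5 + 1 = 3126; next = 3125
base 5: 3125 = 5^5; at 6: 6^6 = 46656; next = 46655
base 6: 46655 = 5·6^5 + 5·6^4 + 5·6^3 + 5·6^2 + 5·6 + 5; at 7: 5·7^5 + 5·7^4 + 5·7^3 + 5·7^2 + 5·7 + 5 = 98040; next = 98039

98040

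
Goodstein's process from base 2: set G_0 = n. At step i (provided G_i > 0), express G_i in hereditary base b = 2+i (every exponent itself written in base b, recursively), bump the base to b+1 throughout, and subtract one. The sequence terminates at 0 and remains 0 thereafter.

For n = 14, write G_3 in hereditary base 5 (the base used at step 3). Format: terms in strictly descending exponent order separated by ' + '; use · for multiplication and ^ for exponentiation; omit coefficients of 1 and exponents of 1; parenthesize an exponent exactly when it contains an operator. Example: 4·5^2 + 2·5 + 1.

base 2: 14 = 2^(2 + 1) + 2^2 + 2; at 3: 3^(3 + 1) + 3^3 + 3 = 111; next = 110
base 3: 110 = 3^(3 + 1) + 3^3 + 2; at 4: 4^(4 + 1) + 4^4 + 2 = 1282; next = 1281
base 4: 1281 = 4^(4 + 1) + 4^4 + 1; at 5: 5^(5 + 1) + 5^5 + 1 = 18751; next = 18750
base 5: 18750 = 5^(5 + 1) + 5^5; at 6: 6^(6 + 1) + 6^6 = 326592; next = 326591

5^(5 + 1) + 5^5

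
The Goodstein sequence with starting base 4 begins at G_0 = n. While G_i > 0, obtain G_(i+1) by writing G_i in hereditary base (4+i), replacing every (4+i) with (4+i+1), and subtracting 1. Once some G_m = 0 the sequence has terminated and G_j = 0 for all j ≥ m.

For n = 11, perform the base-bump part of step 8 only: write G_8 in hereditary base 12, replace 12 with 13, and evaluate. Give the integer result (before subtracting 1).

step 0: 11 = 2·4 + 3; sub 5 for 4: 2·5 + 3; = 13; G_1 = 13−1 = 12
step 1: 12 = 2·5 + 2; sub 6 for 5: 2·6 + 2; = 14; G_2 = 14−1 = 13
step 2: 13 = 2·6 + 1; sub 7 for 6: 2·7 + 1; = 15; G_3 = 15−1 = 14
step 3: 14 = 2·7; sub 8 for 7: 2·8; = 16; G_4 = 16−1 = 15
step 4: 15 = 8 + 7; sub 9 for 8: 9 + 7; = 16; G_5 = 16−1 = 15
step 5: 15 = 9 + 6; sub 10 for 9: 10 + 6; = 16; G_6 = 16−1 = 15
step 6: 15 = 10 + 5; sub 11 for 10: 11 + 5; = 16; G_7 = 16−1 = 15
step 7: 15 = 11 + 4; sub 12 for 11: 12 + 4; = 16; G_8 = 16−1 = 15

16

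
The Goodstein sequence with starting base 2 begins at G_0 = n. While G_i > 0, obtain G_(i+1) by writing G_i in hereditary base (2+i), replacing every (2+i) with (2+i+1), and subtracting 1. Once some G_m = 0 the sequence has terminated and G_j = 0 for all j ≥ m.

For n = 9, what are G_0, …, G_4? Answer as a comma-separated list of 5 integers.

G_0=9  [base 2] 2^(2 + 1) + 1  →[2↦3]→  3^(3 + 1) + 1 = 82  −1 ⇒ G_1=81
G_1=81  [base 3] 3^(3 + 1)  →[3↦4]→  4^(4 + 1) = 1024  −1 ⇒ G_2=1023
G_2=1023  [base 4] 3·4^4 + 3·4^3 + 3·4^2 + 3·4 + 3  →[4↦5]→  3·5^5 + 3·5^3 + 3·5^2 + 3·5 + 3 = 9843  −1 ⇒ G_3=9842
G_3=9842  [base 5] 3·5^5 + 3·5^3 + 3·5^2 + 3·5 + 2  →[5↦6]→  3·6^6 + 3·6^3 + 3·6^2 + 3·6 + 2 = 140744  −1 ⇒ G_4=140743

9, 81, 1023, 9842, 140743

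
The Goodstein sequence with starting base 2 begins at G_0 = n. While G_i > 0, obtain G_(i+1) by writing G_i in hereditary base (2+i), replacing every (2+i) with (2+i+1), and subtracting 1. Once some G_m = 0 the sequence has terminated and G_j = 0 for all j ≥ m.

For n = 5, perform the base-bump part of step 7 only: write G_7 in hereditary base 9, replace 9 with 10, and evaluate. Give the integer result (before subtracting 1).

3326

G_0=5  [base 2] 2^2 + 1  →[2↦3]→  3^3 + 1 = 28  −1 ⇒ G_1=27
G_1=27  [base 3] 3^3  →[3↦4]→  4^4 = 256  −1 ⇒ G_2=255
G_2=255  [base 4] 3·4^3 + 3·4^2 + 3·4 + 3  →[4↦5]→  3·5^3 + 3·5^2 + 3·5 + 3 = 468  −1 ⇒ G_3=467
G_3=467  [base 5] 3·5^3 + 3·5^2 + 3·5 + 2  →[5↦6]→  3·6^3 + 3·6^2 + 3·6 + 2 = 776  −1 ⇒ G_4=775
G_4=775  [base 6] 3·6^3 + 3·6^2 + 3·6 + 1  →[6↦7]→  3·7^3 + 3·7^2 + 3·7 + 1 = 1198  −1 ⇒ G_5=1197
G_5=1197  [base 7] 3·7^3 + 3·7^2 + 3·7  →[7↦8]→  3·8^3 + 3·8^2 + 3·8 = 1752  −1 ⇒ G_6=1751
G_6=1751  [base 8] 3·8^3 + 3·8^2 + 2·8 + 7  →[8↦9]→  3·9^3 + 3·9^2 + 2·9 + 7 = 2455  −1 ⇒ G_7=2454
G_7=2454  [base 9] 3·9^3 + 3·9^2 + 2·9 + 6  →[9↦10]→  3·10^3 + 3·10^2 + 2·10 + 6 = 3326  −1 ⇒ G_8=3325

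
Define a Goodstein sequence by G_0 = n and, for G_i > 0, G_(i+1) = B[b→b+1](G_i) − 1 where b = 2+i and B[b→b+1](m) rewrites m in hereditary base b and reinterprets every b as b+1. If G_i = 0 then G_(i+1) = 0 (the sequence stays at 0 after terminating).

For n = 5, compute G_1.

i=0: 5 = 2^2 + 1 (b=2); 2→3: 3^3 + 1 = 28; 28−1 = 27
i=1: 27 = 3^3 (b=3); 3→4: 4^4 = 256; 256−1 = 255

27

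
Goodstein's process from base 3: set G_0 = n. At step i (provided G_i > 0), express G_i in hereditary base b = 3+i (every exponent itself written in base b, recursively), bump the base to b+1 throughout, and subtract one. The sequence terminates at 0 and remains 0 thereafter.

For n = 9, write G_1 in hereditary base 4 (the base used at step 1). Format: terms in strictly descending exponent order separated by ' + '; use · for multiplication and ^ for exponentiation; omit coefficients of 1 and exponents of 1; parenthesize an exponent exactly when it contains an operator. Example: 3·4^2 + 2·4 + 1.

step 0: 9 = 3^2; sub 4 for 3: 4^2; = 16; G_1 = 16−1 = 15
step 1: 15 = 3·4 + 3; sub 5 for 4: 3·5 + 3; = 18; G_2 = 18−1 = 17

3·4 + 3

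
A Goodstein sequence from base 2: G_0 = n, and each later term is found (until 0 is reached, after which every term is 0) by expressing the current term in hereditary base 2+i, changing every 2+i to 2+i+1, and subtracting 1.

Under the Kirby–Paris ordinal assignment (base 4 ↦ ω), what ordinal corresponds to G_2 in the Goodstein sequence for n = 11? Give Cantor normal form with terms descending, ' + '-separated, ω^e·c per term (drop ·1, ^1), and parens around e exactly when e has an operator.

G_0=11  [base 2] 2^(2 + 1) + 2 + 1  →[2↦3]→  3^(3 + 1) + 3 + 1 = 85  −1 ⇒ G_1=84
G_1=84  [base 3] 3^(3 + 1) + 3  →[3↦4]→  4^(4 + 1) + 4 = 1028  −1 ⇒ G_2=1027
G_2=1027  [base 4] 4^(4 + 1) + 3  →[4↦5]→  5^(5 + 1) + 3 = 15628  −1 ⇒ G_3=15627

ω^(ω + 1) + 3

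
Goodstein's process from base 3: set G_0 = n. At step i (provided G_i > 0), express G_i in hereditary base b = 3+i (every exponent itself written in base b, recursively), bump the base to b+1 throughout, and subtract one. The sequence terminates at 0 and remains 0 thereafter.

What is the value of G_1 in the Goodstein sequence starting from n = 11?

base 3: 11 = 3^2 + 2; at 4: 4^2 + 2 = 18; next = 17
base 4: 17 = 4^2 + 1; at 5: 5^2 + 1 = 26; next = 25

17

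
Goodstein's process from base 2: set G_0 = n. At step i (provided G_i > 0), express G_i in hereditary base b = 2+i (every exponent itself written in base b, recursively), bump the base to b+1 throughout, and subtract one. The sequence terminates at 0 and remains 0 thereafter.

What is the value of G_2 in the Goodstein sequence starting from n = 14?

1281

step 0: 14 = 2^(2 + 1) + 2^2 + 2; sub 3 for 2: 3^(3 + 1) + 3^3 + 3; = 111; G_1 = 111−1 = 110
step 1: 110 = 3^(3 + 1) + 3^3 + 2; sub 4 for 3: 4^(4 + 1) + 4^4 + 2; = 1282; G_2 = 1282−1 = 1281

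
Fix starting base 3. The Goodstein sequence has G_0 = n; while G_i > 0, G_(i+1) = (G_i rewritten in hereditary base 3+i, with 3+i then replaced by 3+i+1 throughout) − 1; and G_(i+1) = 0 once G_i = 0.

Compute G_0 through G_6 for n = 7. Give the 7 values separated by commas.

7, 8, 9, 9, 9, 9, 9

i=0: 7 = 2·3 + 1 (b=3); 3→4: 2·4 + 1 = 9; 9−1 = 8
i=1: 8 = 2·4 (b=4); 4→5: 2·5 = 10; 10−1 = 9
i=2: 9 = 5 + 4 (b=5); 5→6: 6 + 4 = 10; 10−1 = 9
i=3: 9 = 6 + 3 (b=6); 6→7: 7 + 3 = 10; 10−1 = 9
i=4: 9 = 7 + 2 (b=7); 7→8: 8 + 2 = 10; 10−1 = 9
i=5: 9 = 8 + 1 (b=8); 8→9: 9 + 1 = 10; 10−1 = 9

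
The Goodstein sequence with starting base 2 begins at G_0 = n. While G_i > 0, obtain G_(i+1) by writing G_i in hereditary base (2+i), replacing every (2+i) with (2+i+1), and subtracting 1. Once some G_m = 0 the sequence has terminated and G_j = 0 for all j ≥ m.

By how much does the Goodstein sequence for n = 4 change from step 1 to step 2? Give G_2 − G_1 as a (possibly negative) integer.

G_0=4  [base 2] 2^2  →[2↦3]→  3^3 = 27  −1 ⇒ G_1=26
G_1=26  [base 3] 2·3^2 + 2·3 + 2  →[3↦4]→  2·4^2 + 2·4 + 2 = 42  −1 ⇒ G_2=41

15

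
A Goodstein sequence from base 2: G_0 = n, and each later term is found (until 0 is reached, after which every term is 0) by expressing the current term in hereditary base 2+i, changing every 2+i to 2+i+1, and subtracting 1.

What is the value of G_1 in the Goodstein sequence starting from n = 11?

84

11 —HB2→ 2^(2 + 1) + 2 + 1 —bump→ 3^(3 + 1) + 3 + 1 = 85 —(−1)→ 84
84 —HB3→ 3^(3 + 1) + 3 —bump→ 4^(4 + 1) + 4 = 1028 —(−1)→ 1027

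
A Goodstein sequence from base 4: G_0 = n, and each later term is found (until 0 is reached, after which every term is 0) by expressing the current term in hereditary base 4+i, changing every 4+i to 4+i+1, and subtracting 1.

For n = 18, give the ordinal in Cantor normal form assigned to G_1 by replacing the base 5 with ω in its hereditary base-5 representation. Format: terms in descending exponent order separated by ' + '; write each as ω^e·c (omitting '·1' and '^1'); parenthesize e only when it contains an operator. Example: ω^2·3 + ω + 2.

(0) 18|_4 = 4^2 + 2 ↦ 5^2 + 2|_5 = 27 ⇒ 26
(1) 26|_5 = 5^2 + 1 ↦ 6^2 + 1|_6 = 37 ⇒ 36

ω^2 + 1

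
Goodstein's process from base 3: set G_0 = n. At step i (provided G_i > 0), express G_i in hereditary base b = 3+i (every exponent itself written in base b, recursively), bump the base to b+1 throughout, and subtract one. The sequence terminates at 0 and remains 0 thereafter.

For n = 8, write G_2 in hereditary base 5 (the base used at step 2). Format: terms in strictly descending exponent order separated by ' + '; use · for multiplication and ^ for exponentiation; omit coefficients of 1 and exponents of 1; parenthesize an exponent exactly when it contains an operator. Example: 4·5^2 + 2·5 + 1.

2·5

base 3: 8 = 2·3 + 2; at 4: 2·4 + 2 = 10; next = 9
base 4: 9 = 2·4 + 1; at 5: 2·5 + 1 = 11; next = 10
base 5: 10 = 2·5; at 6: 2·6 = 12; next = 11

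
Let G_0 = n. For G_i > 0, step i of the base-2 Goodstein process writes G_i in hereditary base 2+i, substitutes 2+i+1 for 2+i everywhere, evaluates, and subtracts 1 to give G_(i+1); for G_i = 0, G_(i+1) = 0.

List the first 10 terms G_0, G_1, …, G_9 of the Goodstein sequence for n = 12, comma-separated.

step 0: 12 = 2^(2 + 1) + 2^2; sub 3 for 2: 3^(3 + 1) + 3^3; = 108; G_1 = 108−1 = 107
step 1: 107 = 3^(3 + 1) + 2·3^2 + 2·3 + 2; sub 4 for 3: 4^(4 + 1) + 2·4^2 + 2·4 + 2; = 1066; G_2 = 1066−1 = 1065
step 2: 1065 = 4^(4 + 1) + 2·4^2 + 2·4 + 1; sub 5 for 4: 5^(5 + 1) + 2·5^2 + 2·5 + 1; = 15686; G_3 = 15686−1 = 15685
step 3: 15685 = 5^(5 + 1) + 2·5^2 + 2·5; sub 6 for 5: 6^(6 + 1) + 2·6^2 + 2·6; = 280020; G_4 = 280020−1 = 280019
step 4: 280019 = 6^(6 + 1) + 2·6^2 + 6 + 5; sub 7 for 6: 7^(7 + 1) + 2·7^2 + 7 + 5; = 5764911; G_5 = 5764911−1 = 5764910
step 5: 5764910 = 7^(7 + 1) + 2·7^2 + 7 + 4; sub 8 for 7: 8^(8 + 1) + 2·8^2 + 8 + 4; = 134217868; G_6 = 134217868−1 = 134217867
step 6: 134217867 = 8^(8 + 1) + 2·8^2 + 8 + 3; sub 9 for 8: 9^(9 + 1) + 2·9^2 + 9 + 3; = 3486784575; G_7 = 3486784575−1 = 3486784574
step 7: 3486784574 = 9^(9 + 1) + 2·9^2 + 9 + 2; sub 10 for 9: 10^(10 + 1) + 2·10^2 + 10 + 2; = 100000000212; G_8 = 100000000212−1 = 100000000211
step 8: 100000000211 = 10^(10 + 1) + 2·10^2 + 10 + 1; sub 11 for 10: 11^(11 + 1) + 2·11^2 + 11 + 1; = 3138428376975; G_9 = 3138428376975−1 = 3138428376974

12, 107, 1065, 15685, 280019, 5764910, 134217867, 3486784574, 100000000211, 3138428376974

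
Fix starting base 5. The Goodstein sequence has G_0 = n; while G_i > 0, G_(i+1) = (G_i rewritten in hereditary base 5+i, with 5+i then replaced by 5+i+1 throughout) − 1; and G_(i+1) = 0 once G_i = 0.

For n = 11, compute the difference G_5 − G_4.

0

[0] 11 ≡ 2·5 + 1 (base 5). Lift 6: 13. −1: 12.
[1] 12 ≡ 2·6 (base 6). Lift 7: 14. −1: 13.
[2] 13 ≡ 7 + 6 (base 7). Lift 8: 14. −1: 13.
[3] 13 ≡ 8 + 5 (base 8). Lift 9: 14. −1: 13.
[4] 13 ≡ 9 + 4 (base 9). Lift 10: 14. −1: 13.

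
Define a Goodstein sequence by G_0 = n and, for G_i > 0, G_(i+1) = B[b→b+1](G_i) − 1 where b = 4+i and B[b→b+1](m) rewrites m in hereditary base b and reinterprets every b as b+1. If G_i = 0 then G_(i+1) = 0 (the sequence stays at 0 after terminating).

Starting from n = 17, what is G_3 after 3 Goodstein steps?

39

G_0 = 17. HB_4(17) = 4^2 + 1. Bump = 26. G_1 = 25.
G_1 = 25. HB_5(25) = 5^2. Bump = 36. G_2 = 35.
G_2 = 35. HB_6(35) = 5·6 + 5. Bump = 40. G_3 = 39.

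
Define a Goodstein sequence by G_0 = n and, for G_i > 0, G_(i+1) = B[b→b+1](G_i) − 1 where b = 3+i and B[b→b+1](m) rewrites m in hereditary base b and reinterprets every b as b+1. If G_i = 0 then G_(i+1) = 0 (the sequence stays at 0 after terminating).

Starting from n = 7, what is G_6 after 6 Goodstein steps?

G_0=7  [base 3] 2·3 + 1  →[3↦4]→  2·4 + 1 = 9  −1 ⇒ G_1=8
G_1=8  [base 4] 2·4  →[4↦5]→  2·5 = 10  −1 ⇒ G_2=9
G_2=9  [base 5] 5 + 4  →[5↦6]→  6 + 4 = 10  −1 ⇒ G_3=9
G_3=9  [base 6] 6 + 3  →[6↦7]→  7 + 3 = 10  −1 ⇒ G_4=9
G_4=9  [base 7] 7 + 2  →[7↦8]→  8 + 2 = 10  −1 ⇒ G_5=9
G_5=9  [base 8] 8 + 1  →[8↦9]→  9 + 1 = 10  −1 ⇒ G_6=9

9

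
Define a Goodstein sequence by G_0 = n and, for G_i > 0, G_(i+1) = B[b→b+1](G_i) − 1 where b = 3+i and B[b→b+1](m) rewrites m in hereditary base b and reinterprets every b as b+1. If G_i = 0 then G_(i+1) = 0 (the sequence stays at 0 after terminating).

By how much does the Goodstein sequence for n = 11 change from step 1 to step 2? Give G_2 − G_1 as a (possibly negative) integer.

i=0: 11 = 3^2 + 2 (b=3); 3→4: 4^2 + 2 = 18; 18−1 = 17
i=1: 17 = 4^2 + 1 (b=4); 4→5: 5^2 + 1 = 26; 26−1 = 25

8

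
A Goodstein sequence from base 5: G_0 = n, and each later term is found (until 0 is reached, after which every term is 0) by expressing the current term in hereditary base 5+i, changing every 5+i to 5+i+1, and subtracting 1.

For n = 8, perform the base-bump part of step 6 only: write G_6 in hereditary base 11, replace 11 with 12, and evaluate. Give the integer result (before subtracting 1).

6

i=0: 8 = 5 + 3 (b=5); 5→6: 6 + 3 = 9; 9−1 = 8
i=1: 8 = 6 + 2 (b=6); 6→7: 7 + 2 = 9; 9−1 = 8
i=2: 8 = 7 + 1 (b=7); 7→8: 8 + 1 = 9; 9−1 = 8
i=3: 8 = 8 (b=8); 8→9: 9 = 9; 9−1 = 8
i=4: 8 = 8 (b=9); 9→10: 8 = 8; 8−1 = 7
i=5: 7 = 7 (b=10); 10→11: 7 = 7; 7−1 = 6
i=6: 6 = 6 (b=11); 11→12: 6 = 6; 6−1 = 5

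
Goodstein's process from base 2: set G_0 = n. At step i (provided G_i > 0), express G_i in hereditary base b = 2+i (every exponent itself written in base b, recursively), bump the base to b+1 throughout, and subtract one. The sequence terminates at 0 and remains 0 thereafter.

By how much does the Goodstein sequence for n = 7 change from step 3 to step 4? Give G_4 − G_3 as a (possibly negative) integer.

(0) 7|_2 = 2^2 + 2 + 1 ↦ 3^3 + 3 + 1|_3 = 31 ⇒ 30
(1) 30|_3 = 3^3 + 3 ↦ 4^4 + 4|_4 = 260 ⇒ 259
(2) 259|_4 = 4^4 + 3 ↦ 5^5 + 3|_5 = 3128 ⇒ 3127
(3) 3127|_5 = 5^5 + 2 ↦ 6^6 + 2|_6 = 46658 ⇒ 46657

43530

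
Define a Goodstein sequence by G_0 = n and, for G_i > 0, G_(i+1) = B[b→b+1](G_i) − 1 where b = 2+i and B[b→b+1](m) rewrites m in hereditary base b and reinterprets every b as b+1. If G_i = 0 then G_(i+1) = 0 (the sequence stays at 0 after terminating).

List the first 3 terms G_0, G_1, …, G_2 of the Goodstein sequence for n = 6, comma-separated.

6, 29, 257

G_0 = 6. HB_2(6) = 2^2 + 2. Bump = 30. G_1 = 29.
G_1 = 29. HB_3(29) = 3^3 + 2. Bump = 258. G_2 = 257.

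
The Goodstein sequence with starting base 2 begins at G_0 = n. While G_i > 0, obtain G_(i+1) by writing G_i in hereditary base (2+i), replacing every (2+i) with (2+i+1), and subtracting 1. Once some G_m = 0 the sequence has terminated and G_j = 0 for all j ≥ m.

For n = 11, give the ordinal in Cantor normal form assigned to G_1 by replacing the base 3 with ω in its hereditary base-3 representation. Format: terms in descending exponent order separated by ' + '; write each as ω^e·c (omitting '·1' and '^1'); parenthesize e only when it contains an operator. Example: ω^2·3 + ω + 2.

i=0: 11 = 2^(2 + 1) + 2 + 1 (b=2); 2→3: 3^(3 + 1) + 3 + 1 = 85; 85−1 = 84
i=1: 84 = 3^(3 + 1) + 3 (b=3); 3→4: 4^(4 + 1) + 4 = 1028; 1028−1 = 1027

ω^(ω + 1) + ω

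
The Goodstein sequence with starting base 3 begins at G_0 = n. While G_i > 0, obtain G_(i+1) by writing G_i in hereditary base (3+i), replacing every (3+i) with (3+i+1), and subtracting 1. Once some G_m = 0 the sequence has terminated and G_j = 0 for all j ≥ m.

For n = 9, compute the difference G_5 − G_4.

2

G_0 = 9. HB_3(9) = 3^2. Bump = 16. G_1 = 15.
G_1 = 15. HB_4(15) = 3·4 + 3. Bump = 18. G_2 = 17.
G_2 = 17. HB_5(17) = 3·5 + 2. Bump = 20. G_3 = 19.
G_3 = 19. HB_6(19) = 3·6 + 1. Bump = 22. G_4 = 21.
G_4 = 21. HB_7(21) = 3·7. Bump = 24. G_5 = 23.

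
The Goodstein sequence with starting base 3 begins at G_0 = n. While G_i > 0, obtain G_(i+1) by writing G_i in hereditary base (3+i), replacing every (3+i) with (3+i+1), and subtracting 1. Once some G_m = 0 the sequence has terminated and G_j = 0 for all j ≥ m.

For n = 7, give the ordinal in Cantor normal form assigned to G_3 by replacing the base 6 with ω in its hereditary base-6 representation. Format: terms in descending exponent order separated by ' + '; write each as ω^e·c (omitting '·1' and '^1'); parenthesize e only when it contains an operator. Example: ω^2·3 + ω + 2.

(0) 7|_3 = 2·3 + 1 ↦ 2·4 + 1|_4 = 9 ⇒ 8
(1) 8|_4 = 2·4 ↦ 2·5|_5 = 10 ⇒ 9
(2) 9|_5 = 5 + 4 ↦ 6 + 4|_6 = 10 ⇒ 9
(3) 9|_6 = 6 + 3 ↦ 7 + 3|_7 = 10 ⇒ 9

ω + 3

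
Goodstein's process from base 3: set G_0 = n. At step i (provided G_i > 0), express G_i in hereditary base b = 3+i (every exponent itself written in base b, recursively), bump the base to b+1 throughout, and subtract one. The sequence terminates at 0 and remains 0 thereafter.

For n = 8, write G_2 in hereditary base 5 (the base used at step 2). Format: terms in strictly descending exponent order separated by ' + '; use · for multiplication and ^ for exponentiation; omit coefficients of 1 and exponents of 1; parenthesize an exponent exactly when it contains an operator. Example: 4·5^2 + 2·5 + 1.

2·5

(0) 8|_3 = 2·3 + 2 ↦ 2·4 + 2|_4 = 10 ⇒ 9
(1) 9|_4 = 2·4 + 1 ↦ 2·5 + 1|_5 = 11 ⇒ 10
(2) 10|_5 = 2·5 ↦ 2·6|_6 = 12 ⇒ 11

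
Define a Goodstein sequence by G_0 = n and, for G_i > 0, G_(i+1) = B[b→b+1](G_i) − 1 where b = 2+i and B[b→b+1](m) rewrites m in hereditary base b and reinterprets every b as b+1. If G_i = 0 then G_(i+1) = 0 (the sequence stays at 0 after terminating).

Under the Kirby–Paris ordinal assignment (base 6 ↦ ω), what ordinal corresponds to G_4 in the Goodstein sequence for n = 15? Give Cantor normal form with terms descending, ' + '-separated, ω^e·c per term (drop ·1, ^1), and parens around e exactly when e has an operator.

ω^(ω + 1) + ω^ω + 1

15 —HB2→ 2^(2 + 1) + 2^2 + 2 + 1 —bump→ 3^(3 + 1) + 3^3 + 3 + 1 = 112 —(−1)→ 111
111 —HB3→ 3^(3 + 1) + 3^3 + 3 —bump→ 4^(4 + 1) + 4^4 + 4 = 1284 —(−1)→ 1283
1283 —HB4→ 4^(4 + 1) + 4^4 + 3 —bump→ 5^(5 + 1) + 5^5 + 3 = 18753 —(−1)→ 18752
18752 —HB5→ 5^(5 + 1) + 5^5 + 2 —bump→ 6^(6 + 1) + 6^6 + 2 = 326594 —(−1)→ 326593
326593 —HB6→ 6^(6 + 1) + 6^6 + 1 —bump→ 7^(7 + 1) + 7^7 + 1 = 6588345 —(−1)→ 6588344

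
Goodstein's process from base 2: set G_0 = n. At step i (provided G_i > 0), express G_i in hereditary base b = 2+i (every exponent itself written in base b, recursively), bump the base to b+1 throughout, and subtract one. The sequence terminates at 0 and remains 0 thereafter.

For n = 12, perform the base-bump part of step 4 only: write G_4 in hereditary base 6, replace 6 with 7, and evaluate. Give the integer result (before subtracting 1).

5764911

step 0: 12 = 2^(2 + 1) + 2^2; sub 3 for 2: 3^(3 + 1) + 3^3; = 108; G_1 = 108−1 = 107
step 1: 107 = 3^(3 + 1) + 2·3^2 + 2·3 + 2; sub 4 for 3: 4^(4 + 1) + 2·4^2 + 2·4 + 2; = 1066; G_2 = 1066−1 = 1065
step 2: 1065 = 4^(4 + 1) + 2·4^2 + 2·4 + 1; sub 5 for 4: 5^(5 + 1) + 2·5^2 + 2·5 + 1; = 15686; G_3 = 15686−1 = 15685
step 3: 15685 = 5^(5 + 1) + 2·5^2 + 2·5; sub 6 for 5: 6^(6 + 1) + 2·6^2 + 2·6; = 280020; G_4 = 280020−1 = 280019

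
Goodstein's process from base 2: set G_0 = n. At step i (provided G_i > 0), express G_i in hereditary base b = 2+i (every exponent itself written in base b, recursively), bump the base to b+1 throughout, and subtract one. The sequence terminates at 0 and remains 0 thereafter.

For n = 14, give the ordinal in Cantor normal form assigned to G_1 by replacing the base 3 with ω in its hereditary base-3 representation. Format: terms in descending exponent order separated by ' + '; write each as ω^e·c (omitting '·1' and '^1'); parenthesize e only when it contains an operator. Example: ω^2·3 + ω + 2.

(0) 14|_2 = 2^(2 + 1) + 2^2 + 2 ↦ 3^(3 + 1) + 3^3 + 3|_3 = 111 ⇒ 110
(1) 110|_3 = 3^(3 + 1) + 3^3 + 2 ↦ 4^(4 + 1) + 4^4 + 2|_4 = 1282 ⇒ 1281

ω^(ω + 1) + ω^ω + 2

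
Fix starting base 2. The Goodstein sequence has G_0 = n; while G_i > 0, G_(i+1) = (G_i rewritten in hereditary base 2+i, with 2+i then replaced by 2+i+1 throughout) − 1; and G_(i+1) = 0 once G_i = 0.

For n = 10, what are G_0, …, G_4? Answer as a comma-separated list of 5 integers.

[0] 10 ≡ 2^(2 + 1) + 2 (base 2). Lift 3: 84. −1: 83.
[1] 83 ≡ 3^(3 + 1) + 2 (base 3). Lift 4: 1026. −1: 1025.
[2] 1025 ≡ 4^(4 + 1) + 1 (base 4). Lift 5: 15626. −1: 15625.
[3] 15625 ≡ 5^(5 + 1) (base 5). Lift 6: 279936. −1: 279935.

10, 83, 1025, 15625, 279935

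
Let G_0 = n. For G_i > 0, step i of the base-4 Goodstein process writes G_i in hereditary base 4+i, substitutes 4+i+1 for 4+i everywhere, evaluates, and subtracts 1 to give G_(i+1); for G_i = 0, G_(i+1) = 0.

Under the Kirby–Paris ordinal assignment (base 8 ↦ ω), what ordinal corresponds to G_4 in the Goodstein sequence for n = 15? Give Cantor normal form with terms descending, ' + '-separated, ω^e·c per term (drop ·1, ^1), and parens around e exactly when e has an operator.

[0] 15 ≡ 3·4 + 3 (base 4). Lift 5: 18. −1: 17.
[1] 17 ≡ 3·5 + 2 (base 5). Lift 6: 20. −1: 19.
[2] 19 ≡ 3·6 + 1 (base 6). Lift 7: 22. −1: 21.
[3] 21 ≡ 3·7 (base 7). Lift 8: 24. −1: 23.

ω·2 + 7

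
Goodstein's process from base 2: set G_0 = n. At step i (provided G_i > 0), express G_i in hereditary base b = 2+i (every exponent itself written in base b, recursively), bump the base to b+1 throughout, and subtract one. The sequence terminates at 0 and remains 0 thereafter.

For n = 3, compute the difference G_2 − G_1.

i=0: 3 = 2 + 1 (b=2); 2→3: 3 + 1 = 4; 4−1 = 3
i=1: 3 = 3 (b=3); 3→4: 4 = 4; 4−1 = 3

0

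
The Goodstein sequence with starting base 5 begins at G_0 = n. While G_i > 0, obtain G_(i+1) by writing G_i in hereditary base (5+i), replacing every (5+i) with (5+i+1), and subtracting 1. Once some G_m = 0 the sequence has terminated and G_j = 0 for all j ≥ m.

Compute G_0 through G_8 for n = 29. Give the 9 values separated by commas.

G_0=29  [base 5] 5^2 + 4  →[5↦6]→  6^2 + 4 = 40  −1 ⇒ G_1=39
G_1=39  [base 6] 6^2 + 3  →[6↦7]→  7^2 + 3 = 52  −1 ⇒ G_2=51
G_2=51  [base 7] 7^2 + 2  →[7↦8]→  8^2 + 2 = 66  −1 ⇒ G_3=65
G_3=65  [base 8] 8^2 + 1  →[8↦9]→  9^2 + 1 = 82  −1 ⇒ G_4=81
G_4=81  [base 9] 9^2  →[9↦10]→  10^2 = 100  −1 ⇒ G_5=99
G_5=99  [base 10] 9·10 + 9  →[10↦11]→  9·11 + 9 = 108  −1 ⇒ G_6=107
G_6=107  [base 11] 9·11 + 8  →[11↦12]→  9·12 + 8 = 116  −1 ⇒ G_7=115
G_7=115  [base 12] 9·12 + 7  →[12↦13]→  9·13 + 7 = 124  −1 ⇒ G_8=123

29, 39, 51, 65, 81, 99, 107, 115, 123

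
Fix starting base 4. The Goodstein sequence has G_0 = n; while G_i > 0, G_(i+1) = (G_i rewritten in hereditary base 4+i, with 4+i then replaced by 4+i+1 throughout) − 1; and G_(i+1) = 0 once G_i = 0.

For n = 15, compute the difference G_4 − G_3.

2

[0] 15 ≡ 3·4 + 3 (base 4). Lift 5: 18. −1: 17.
[1] 17 ≡ 3·5 + 2 (base 5). Lift 6: 20. −1: 19.
[2] 19 ≡ 3·6 + 1 (base 6). Lift 7: 22. −1: 21.
[3] 21 ≡ 3·7 (base 7). Lift 8: 24. −1: 23.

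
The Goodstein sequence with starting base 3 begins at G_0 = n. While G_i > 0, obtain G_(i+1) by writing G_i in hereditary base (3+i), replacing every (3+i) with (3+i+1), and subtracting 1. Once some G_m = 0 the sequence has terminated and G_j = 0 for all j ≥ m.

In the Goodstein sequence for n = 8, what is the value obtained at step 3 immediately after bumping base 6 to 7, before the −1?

G_0 = 8. HB_3(8) = 2·3 + 2. Bump = 10. G_1 = 9.
G_1 = 9. HB_4(9) = 2·4 + 1. Bump = 11. G_2 = 10.
G_2 = 10. HB_5(10) = 2·5. Bump = 12. G_3 = 11.

12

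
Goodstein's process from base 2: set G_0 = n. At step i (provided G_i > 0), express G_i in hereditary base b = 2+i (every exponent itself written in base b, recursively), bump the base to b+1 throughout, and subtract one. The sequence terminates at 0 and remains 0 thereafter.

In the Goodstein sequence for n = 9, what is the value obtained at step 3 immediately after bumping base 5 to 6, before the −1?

(0) 9|_2 = 2^(2 + 1) + 1 ↦ 3^(3 + 1) + 1|_3 = 82 ⇒ 81
(1) 81|_3 = 3^(3 + 1) ↦ 4^(4 + 1)|_4 = 1024 ⇒ 1023
(2) 1023|_4 = 3·4^4 + 3·4^3 + 3·4^2 + 3·4 + 3 ↦ 3·5^5 + 3·5^3 + 3·5^2 + 3·5 + 3|_5 = 9843 ⇒ 9842
(3) 9842|_5 = 3·5^5 + 3·5^3 + 3·5^2 + 3·5 + 2 ↦ 3·6^6 + 3·6^3 + 3·6^2 + 3·6 + 2|_6 = 140744 ⇒ 140743

140744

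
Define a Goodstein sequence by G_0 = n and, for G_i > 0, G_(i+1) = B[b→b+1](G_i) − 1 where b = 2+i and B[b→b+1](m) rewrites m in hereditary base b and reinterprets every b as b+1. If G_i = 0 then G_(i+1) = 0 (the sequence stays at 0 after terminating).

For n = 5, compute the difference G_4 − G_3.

(0) 5|_2 = 2^2 + 1 ↦ 3^3 + 1|_3 = 28 ⇒ 27
(1) 27|_3 = 3^3 ↦ 4^4|_4 = 256 ⇒ 255
(2) 255|_4 = 3·4^3 + 3·4^2 + 3·4 + 3 ↦ 3·5^3 + 3·5^2 + 3·5 + 3|_5 = 468 ⇒ 467
(3) 467|_5 = 3·5^3 + 3·5^2 + 3·5 + 2 ↦ 3·6^3 + 3·6^2 + 3·6 + 2|_6 = 776 ⇒ 775

308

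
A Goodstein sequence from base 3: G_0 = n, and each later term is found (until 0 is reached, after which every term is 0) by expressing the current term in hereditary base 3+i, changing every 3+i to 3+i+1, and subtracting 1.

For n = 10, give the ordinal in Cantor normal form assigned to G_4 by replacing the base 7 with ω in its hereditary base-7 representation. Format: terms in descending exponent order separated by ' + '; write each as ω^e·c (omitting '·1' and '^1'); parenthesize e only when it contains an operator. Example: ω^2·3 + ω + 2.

ω·4 + 2

step 0: 10 = 3^2 + 1; sub 4 for 3: 4^2 + 1; = 17; G_1 = 17−1 = 16
step 1: 16 = 4^2; sub 5 for 4: 5^2; = 25; G_2 = 25−1 = 24
step 2: 24 = 4·5 + 4; sub 6 for 5: 4·6 + 4; = 28; G_3 = 28−1 = 27
step 3: 27 = 4·6 + 3; sub 7 for 6: 4·7 + 3; = 31; G_4 = 31−1 = 30
step 4: 30 = 4·7 + 2; sub 8 for 7: 4·8 + 2; = 34; G_5 = 34−1 = 33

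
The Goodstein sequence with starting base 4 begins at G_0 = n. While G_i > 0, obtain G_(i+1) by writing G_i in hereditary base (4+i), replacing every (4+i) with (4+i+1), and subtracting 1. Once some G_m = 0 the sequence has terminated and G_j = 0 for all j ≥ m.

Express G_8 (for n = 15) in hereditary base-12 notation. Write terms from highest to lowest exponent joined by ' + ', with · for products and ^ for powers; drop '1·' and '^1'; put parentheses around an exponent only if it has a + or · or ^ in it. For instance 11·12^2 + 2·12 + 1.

G_0 = 15. HB_4(15) = 3·4 + 3. Bump = 18. G_1 = 17.
G_1 = 17. HB_5(17) = 3·5 + 2. Bump = 20. G_2 = 19.
G_2 = 19. HB_6(19) = 3·6 + 1. Bump = 22. G_3 = 21.
G_3 = 21. HB_7(21) = 3·7. Bump = 24. G_4 = 23.
G_4 = 23. HB_8(23) = 2·8 + 7. Bump = 25. G_5 = 24.
G_5 = 24. HB_9(24) = 2·9 + 6. Bump = 26. G_6 = 25.
G_6 = 25. HB_10(25) = 2·10 + 5. Bump = 27. G_7 = 26.
G_7 = 26. HB_11(26) = 2·11 + 4. Bump = 28. G_8 = 27.
G_8 = 27. HB_12(27) = 2·12 + 3. Bump = 29. G_9 = 28.

2·12 + 3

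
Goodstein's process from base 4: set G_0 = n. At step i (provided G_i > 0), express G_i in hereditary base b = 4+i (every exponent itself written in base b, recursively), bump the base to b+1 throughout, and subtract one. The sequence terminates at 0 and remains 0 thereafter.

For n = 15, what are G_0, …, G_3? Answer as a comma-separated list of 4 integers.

15, 17, 19, 21

15 —HB4→ 3·4 + 3 —bump→ 3·5 + 3 = 18 —(−1)→ 17
17 —HB5→ 3·5 + 2 —bump→ 3·6 + 2 = 20 —(−1)→ 19
19 —HB6→ 3·6 + 1 —bump→ 3·7 + 1 = 22 —(−1)→ 21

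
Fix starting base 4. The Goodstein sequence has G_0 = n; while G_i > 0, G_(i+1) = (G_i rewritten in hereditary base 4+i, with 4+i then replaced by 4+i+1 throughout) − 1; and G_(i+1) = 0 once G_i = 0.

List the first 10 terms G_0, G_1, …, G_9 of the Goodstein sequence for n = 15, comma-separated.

base 4: 15 = 3·4 + 3; at 5: 3·5 + 3 = 18; next = 17
base 5: 17 = 3·5 + 2; at 6: 3·6 + 2 = 20; next = 19
base 6: 19 = 3·6 + 1; at 7: 3·7 + 1 = 22; next = 21
base 7: 21 = 3·7; at 8: 3·8 = 24; next = 23
base 8: 23 = 2·8 + 7; at 9: 2·9 + 7 = 25; next = 24
base 9: 24 = 2·9 + 6; at 10: 2·10 + 6 = 26; next = 25
base 10: 25 = 2·10 + 5; at 11: 2·11 + 5 = 27; next = 26
base 11: 26 = 2·11 + 4; at 12: 2·12 + 4 = 28; next = 27
base 12: 27 = 2·12 + 3; at 13: 2·13 + 3 = 29; next = 28

15, 17, 19, 21, 23, 24, 25, 26, 27, 28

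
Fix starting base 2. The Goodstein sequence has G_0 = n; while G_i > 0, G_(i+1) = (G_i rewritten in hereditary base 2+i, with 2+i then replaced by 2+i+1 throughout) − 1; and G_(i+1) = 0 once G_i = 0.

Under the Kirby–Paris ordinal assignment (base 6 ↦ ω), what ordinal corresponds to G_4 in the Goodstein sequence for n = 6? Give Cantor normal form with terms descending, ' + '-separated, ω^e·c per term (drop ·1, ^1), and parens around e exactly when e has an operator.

step 0: 6 = 2^2 + 2; sub 3 for 2: 3^3 + 3; = 30; G_1 = 30−1 = 29
step 1: 29 = 3^3 + 2; sub 4 for 3: 4^4 + 2; = 258; G_2 = 258−1 = 257
step 2: 257 = 4^4 + 1; sub 5 for 4: 5^5 + 1; = 3126; G_3 = 3126−1 = 3125
step 3: 3125 = 5^5; sub 6 for 5: 6^6; = 46656; G_4 = 46656−1 = 46655

ω^5·5 + ω^4·5 + ω^3·5 + ω^2·5 + ω·5 + 5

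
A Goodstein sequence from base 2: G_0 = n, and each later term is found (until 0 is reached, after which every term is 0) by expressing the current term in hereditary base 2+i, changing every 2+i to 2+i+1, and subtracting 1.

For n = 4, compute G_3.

60

(0) 4|_2 = 2^2 ↦ 3^3|_3 = 27 ⇒ 26
(1) 26|_3 = 2·3^2 + 2·3 + 2 ↦ 2·4^2 + 2·4 + 2|_4 = 42 ⇒ 41
(2) 41|_4 = 2·4^2 + 2·4 + 1 ↦ 2·5^2 + 2·5 + 1|_5 = 61 ⇒ 60
(3) 60|_5 = 2·5^2 + 2·5 ↦ 2·6^2 + 2·6|_6 = 84 ⇒ 83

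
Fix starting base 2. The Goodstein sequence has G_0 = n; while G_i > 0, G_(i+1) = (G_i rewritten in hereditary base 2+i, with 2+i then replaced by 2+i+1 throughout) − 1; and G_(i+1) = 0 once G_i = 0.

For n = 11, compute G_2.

1027

G_0=11  [base 2] 2^(2 + 1) + 2 + 1  →[2↦3]→  3^(3 + 1) + 3 + 1 = 85  −1 ⇒ G_1=84
G_1=84  [base 3] 3^(3 + 1) + 3  →[3↦4]→  4^(4 + 1) + 4 = 1028  −1 ⇒ G_2=1027
G_2=1027  [base 4] 4^(4 + 1) + 3  →[4↦5]→  5^(5 + 1) + 3 = 15628  −1 ⇒ G_3=15627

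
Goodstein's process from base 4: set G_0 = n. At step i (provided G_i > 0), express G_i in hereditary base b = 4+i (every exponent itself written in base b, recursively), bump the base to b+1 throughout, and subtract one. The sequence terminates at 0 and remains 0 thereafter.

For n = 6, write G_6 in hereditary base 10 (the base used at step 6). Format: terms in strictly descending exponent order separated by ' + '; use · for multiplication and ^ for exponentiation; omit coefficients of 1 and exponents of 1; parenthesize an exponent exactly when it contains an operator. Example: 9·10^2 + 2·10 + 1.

3

G_0 = 6. HB_4(6) = 4 + 2. Bump = 7. G_1 = 6.
G_1 = 6. HB_5(6) = 5 + 1. Bump = 7. G_2 = 6.
G_2 = 6. HB_6(6) = 6. Bump = 7. G_3 = 6.
G_3 = 6. HB_7(6) = 6. Bump = 6. G_4 = 5.
G_4 = 5. HB_8(5) = 5. Bump = 5. G_5 = 4.
G_5 = 4. HB_9(4) = 4. Bump = 4. G_6 = 3.
G_6 = 3. HB_10(3) = 3. Bump = 3. G_7 = 2.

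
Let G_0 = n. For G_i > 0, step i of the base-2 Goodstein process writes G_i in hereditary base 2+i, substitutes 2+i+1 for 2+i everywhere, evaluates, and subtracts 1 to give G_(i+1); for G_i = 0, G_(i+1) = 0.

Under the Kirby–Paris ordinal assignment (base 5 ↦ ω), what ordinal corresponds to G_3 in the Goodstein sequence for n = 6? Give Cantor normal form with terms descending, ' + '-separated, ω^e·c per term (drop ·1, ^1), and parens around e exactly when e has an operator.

base 2: 6 = 2^2 + 2; at 3: 3^3 + 3 = 30; next = 29
base 3: 29 = 3^3 + 2; at 4: 4^4 + 2 = 258; next = 257
base 4: 257 = 4^4 + 1; at 5: 5^5 + 1 = 3126; next = 3125
base 5: 3125 = 5^5; at 6: 6^6 = 46656; next = 46655

ω^ω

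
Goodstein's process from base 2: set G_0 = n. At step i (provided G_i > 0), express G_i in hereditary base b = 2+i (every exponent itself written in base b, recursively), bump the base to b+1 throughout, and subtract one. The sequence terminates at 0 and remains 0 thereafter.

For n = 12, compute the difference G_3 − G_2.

[0] 12 ≡ 2^(2 + 1) + 2^2 (base 2). Lift 3: 108. −1: 107.
[1] 107 ≡ 3^(3 + 1) + 2·3^2 + 2·3 + 2 (base 3). Lift 4: 1066. −1: 1065.
[2] 1065 ≡ 4^(4 + 1) + 2·4^2 + 2·4 + 1 (base 4). Lift 5: 15686. −1: 15685.

14620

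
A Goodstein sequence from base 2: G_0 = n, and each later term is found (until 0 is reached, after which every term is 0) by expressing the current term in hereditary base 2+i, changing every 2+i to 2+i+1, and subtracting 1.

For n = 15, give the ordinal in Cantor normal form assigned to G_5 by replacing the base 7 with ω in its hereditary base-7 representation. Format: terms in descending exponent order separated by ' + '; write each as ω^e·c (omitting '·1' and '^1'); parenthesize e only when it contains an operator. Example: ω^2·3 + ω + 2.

ω^(ω + 1) + ω^ω

G_0=15  [base 2] 2^(2 + 1) + 2^2 + 2 + 1  →[2↦3]→  3^(3 + 1) + 3^3 + 3 + 1 = 112  −1 ⇒ G_1=111
G_1=111  [base 3] 3^(3 + 1) + 3^3 + 3  →[3↦4]→  4^(4 + 1) + 4^4 + 4 = 1284  −1 ⇒ G_2=1283
G_2=1283  [base 4] 4^(4 + 1) + 4^4 + 3  →[4↦5]→  5^(5 + 1) + 5^5 + 3 = 18753  −1 ⇒ G_3=18752
G_3=18752  [base 5] 5^(5 + 1) + 5^5 + 2  →[5↦6]→  6^(6 + 1) + 6^6 + 2 = 326594  −1 ⇒ G_4=326593
G_4=326593  [base 6] 6^(6 + 1) + 6^6 + 1  →[6↦7]→  7^(7 + 1) + 7^7 + 1 = 6588345  −1 ⇒ G_5=6588344
G_5=6588344  [base 7] 7^(7 + 1) + 7^7  →[7↦8]→  8^(8 + 1) + 8^8 = 150994944  −1 ⇒ G_6=150994943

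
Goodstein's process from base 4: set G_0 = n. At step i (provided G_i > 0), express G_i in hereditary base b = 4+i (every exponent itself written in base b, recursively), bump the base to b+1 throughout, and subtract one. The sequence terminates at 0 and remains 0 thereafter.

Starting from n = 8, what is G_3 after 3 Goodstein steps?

base 4: 8 = 2·4; at 5: 2·5 = 10; next = 9
base 5: 9 = 5 + 4; at 6: 6 + 4 = 10; next = 9
base 6: 9 = 6 + 3; at 7: 7 + 3 = 10; next = 9
base 7: 9 = 7 + 2; at 8: 8 + 2 = 10; next = 9

9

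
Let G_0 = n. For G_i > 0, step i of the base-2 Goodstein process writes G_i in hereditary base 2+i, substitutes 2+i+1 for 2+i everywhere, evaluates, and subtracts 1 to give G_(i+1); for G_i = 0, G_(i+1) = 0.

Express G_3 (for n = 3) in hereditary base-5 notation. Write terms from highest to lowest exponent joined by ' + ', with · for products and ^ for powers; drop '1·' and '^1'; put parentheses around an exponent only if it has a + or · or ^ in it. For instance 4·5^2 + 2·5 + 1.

G_0=3  [base 2] 2 + 1  →[2↦3]→  3 + 1 = 4  −1 ⇒ G_1=3
G_1=3  [base 3] 3  →[3↦4]→  4 = 4  −1 ⇒ G_2=3
G_2=3  [base 4] 3  →[4↦5]→  3 = 3  −1 ⇒ G_3=2
G_3=2  [base 5] 2  →[5↦6]→  2 = 2  −1 ⇒ G_4=1

2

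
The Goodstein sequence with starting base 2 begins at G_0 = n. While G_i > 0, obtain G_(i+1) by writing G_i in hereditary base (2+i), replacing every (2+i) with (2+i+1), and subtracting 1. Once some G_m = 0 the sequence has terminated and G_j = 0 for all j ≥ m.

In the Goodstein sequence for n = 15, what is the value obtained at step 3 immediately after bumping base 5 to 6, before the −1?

326594

[0] 15 ≡ 2^(2 + 1) + 2^2 + 2 + 1 (base 2). Lift 3: 112. −1: 111.
[1] 111 ≡ 3^(3 + 1) + 3^3 + 3 (base 3). Lift 4: 1284. −1: 1283.
[2] 1283 ≡ 4^(4 + 1) + 4^4 + 3 (base 4). Lift 5: 18753. −1: 18752.
[3] 18752 ≡ 5^(5 + 1) + 5^5 + 2 (base 5). Lift 6: 326594. −1: 326593.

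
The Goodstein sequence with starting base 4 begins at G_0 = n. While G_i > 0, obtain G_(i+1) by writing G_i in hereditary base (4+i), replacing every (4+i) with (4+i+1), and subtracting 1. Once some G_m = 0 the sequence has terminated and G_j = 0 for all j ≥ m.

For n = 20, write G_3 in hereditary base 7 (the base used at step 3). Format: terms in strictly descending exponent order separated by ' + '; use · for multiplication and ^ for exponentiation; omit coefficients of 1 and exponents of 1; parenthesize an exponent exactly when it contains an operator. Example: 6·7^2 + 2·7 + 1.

7^2 + 2

base 4: 20 = 4^2 + 4; at 5: 5^2 + 5 = 30; next = 29
base 5: 29 = 5^2 + 4; at 6: 6^2 + 4 = 40; next = 39
base 6: 39 = 6^2 + 3; at 7: 7^2 + 3 = 52; next = 51
base 7: 51 = 7^2 + 2; at 8: 8^2 + 2 = 66; next = 65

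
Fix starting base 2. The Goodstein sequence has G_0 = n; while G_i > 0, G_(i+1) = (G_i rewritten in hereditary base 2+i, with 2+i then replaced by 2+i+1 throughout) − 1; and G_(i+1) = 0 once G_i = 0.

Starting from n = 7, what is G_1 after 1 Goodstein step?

30

step 0: 7 = 2^2 + 2 + 1; sub 3 for 2: 3^3 + 3 + 1; = 31; G_1 = 31−1 = 30
step 1: 30 = 3^3 + 3; sub 4 for 3: 4^4 + 4; = 260; G_2 = 260−1 = 259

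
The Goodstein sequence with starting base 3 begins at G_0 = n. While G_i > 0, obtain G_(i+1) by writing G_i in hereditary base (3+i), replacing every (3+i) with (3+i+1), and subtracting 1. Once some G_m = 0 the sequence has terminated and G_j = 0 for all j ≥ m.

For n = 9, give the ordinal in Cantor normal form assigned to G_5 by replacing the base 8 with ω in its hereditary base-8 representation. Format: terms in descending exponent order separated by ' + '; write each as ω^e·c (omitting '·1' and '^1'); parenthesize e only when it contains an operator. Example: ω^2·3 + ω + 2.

ω·2 + 7

base 3: 9 = 3^2; at 4: 4^2 = 16; next = 15
base 4: 15 = 3·4 + 3; at 5: 3·5 + 3 = 18; next = 17
base 5: 17 = 3·5 + 2; at 6: 3·6 + 2 = 20; next = 19
base 6: 19 = 3·6 + 1; at 7: 3·7 + 1 = 22; next = 21
base 7: 21 = 3·7; at 8: 3·8 = 24; next = 23
base 8: 23 = 2·8 + 7; at 9: 2·9 + 7 = 25; next = 24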